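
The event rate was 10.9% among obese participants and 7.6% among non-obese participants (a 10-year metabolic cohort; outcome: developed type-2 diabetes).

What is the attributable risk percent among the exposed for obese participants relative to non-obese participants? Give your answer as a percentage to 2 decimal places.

AR% = (0.1090 − 0.0760) / 0.1090 = 0.3028 → 30.28%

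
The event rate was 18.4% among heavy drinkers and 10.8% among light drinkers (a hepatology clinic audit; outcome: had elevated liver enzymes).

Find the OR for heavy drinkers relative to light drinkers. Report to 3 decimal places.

OR ≈ 1.862

odds, heavy drinkers = 0.1840/0.8160 = 0.2255
odds, light drinkers = 0.1080/0.8920 = 0.1211
OR = 0.2255 / 0.1211 = 1.862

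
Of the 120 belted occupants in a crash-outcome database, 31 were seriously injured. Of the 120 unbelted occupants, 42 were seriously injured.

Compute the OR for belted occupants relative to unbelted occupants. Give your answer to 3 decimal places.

odds, belted occupants = 31/89 = 0.3483
odds, unbelted occupants = 42/78 = 0.5385
OR = 0.3483 / 0.5385 = 0.647

0.647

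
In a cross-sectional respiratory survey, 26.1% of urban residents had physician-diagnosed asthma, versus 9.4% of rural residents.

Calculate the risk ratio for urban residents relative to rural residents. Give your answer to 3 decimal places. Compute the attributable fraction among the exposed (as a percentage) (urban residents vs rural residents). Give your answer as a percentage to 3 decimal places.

RR = 0.2610 / 0.0940 = 2.777
AR% = (0.2610 − 0.0940) / 0.2610 = 0.6398 → 63.985%

RR = 2.777; AR% = 63.985%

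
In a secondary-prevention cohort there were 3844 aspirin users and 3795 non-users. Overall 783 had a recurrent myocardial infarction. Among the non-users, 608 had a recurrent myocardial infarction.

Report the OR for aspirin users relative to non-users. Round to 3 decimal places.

0.250

aspirin users with the outcome: 783 − 608 = 175
aspirin users without the outcome: 3844 − 175 = 3669
non-users without the outcome: 3795 − 608 = 3187
odds, aspirin users = 175/3669 = 0.04770
odds, non-users = 608/3187 = 0.19078
OR = 0.04770 / 0.19078 = 0.250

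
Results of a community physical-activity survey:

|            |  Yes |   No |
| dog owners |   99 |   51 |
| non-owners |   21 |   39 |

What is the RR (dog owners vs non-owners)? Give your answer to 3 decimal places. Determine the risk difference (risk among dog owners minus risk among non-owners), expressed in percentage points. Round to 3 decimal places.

RR = 1.886; RD = 31.000

risk, dog owners = 99/150 = 0.6600
risk, non-owners = 21/60 = 0.3500
RR = 0.6600 / 0.3500 = 1.886
risk difference = 0.6600 − 0.3500 = 0.3100 → 31.000 percentage points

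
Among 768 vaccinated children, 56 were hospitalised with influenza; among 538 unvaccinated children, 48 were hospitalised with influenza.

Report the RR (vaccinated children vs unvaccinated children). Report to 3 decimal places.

risk, vaccinated children = 56/768 = 0.0729
risk, unvaccinated children = 48/538 = 0.0892
RR = 0.0729 / 0.0892 = 0.817

0.817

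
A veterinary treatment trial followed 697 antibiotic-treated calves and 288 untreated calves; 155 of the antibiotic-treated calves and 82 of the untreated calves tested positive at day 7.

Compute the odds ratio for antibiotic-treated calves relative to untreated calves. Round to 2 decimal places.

odds, antibiotic-treated calves = 155/542 = 0.2860
odds, untreated calves = 82/206 = 0.3981
OR = 0.2860 / 0.3981 = 0.72

0.72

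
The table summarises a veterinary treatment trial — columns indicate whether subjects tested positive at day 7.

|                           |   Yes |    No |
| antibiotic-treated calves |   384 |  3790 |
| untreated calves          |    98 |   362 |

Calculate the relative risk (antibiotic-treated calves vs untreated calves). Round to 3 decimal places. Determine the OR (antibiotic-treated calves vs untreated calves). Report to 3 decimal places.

RR = 0.432; OR = 0.374

risk, antibiotic-treated calves = 384/4174 = 0.0920
risk, untreated calves = 98/460 = 0.2130
RR = 0.0920 / 0.2130 = 0.432
odds, antibiotic-treated calves = 384/3790 = 0.1013
odds, untreated calves = 98/362 = 0.2707
OR = 0.1013 / 0.2707 = 0.374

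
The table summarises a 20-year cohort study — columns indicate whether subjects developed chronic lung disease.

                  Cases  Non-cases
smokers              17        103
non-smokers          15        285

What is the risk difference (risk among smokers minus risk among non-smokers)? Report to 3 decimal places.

risk, smokers = 17/120 = 0.1417
risk, non-smokers = 15/300 = 0.0500
risk difference = 0.1417 − 0.0500 = 0.092

0.092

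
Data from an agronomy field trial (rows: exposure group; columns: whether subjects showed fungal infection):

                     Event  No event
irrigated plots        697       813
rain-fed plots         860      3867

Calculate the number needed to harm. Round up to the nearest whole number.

4

risk, irrigated plots = 697/1510 = 0.461589
risk, rain-fed plots = 860/4727 = 0.181934
absolute risk difference = 0.279656
1 / 0.279656 = 3.576 → round up → 4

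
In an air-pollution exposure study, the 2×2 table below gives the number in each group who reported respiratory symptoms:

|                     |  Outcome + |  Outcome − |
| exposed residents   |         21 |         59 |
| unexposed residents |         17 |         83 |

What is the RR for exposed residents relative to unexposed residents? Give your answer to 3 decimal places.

risk, exposed residents = 21/80 = 0.2625
risk, unexposed residents = 17/100 = 0.1700
RR = 0.2625 / 0.1700 = 1.544

1.544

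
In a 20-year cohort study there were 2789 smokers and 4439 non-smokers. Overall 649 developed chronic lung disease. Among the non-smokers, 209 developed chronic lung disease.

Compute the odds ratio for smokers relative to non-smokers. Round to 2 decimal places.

3.79

smokers with the outcome: 649 − 209 = 440
smokers without the outcome: 2789 − 440 = 2349
non-smokers without the outcome: 4439 − 209 = 4230
OR = (440 × 4230) / (2349 × 209) = 1861200/490941 ≈ 3.79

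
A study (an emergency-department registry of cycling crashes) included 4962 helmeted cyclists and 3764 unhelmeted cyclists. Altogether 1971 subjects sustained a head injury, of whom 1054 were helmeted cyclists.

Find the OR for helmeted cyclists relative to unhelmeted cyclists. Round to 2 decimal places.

0.84

helmeted cyclists without the outcome: 4962 − 1054 = 3908
unhelmeted cyclists with the outcome: 1971 − 1054 = 917
unhelmeted cyclists without the outcome: 3764 − 917 = 2847
OR = (1054 × 2847) / (3908 × 917) = 3000738/3583636 ≈ 0.84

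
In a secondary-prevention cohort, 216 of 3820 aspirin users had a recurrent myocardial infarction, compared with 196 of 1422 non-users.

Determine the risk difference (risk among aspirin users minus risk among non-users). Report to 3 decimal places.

risk, aspirin users = 216/3820 = 0.0565
risk, non-users = 196/1422 = 0.1378
risk difference = 0.0565 − 0.1378 = -0.081

RD ≈ -0.081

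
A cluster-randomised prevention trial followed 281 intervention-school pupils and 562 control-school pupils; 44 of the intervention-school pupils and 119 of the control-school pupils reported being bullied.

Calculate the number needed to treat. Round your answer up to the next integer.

NNT: 19

risk, intervention-school pupils = 44/281 = 0.156584
risk, control-school pupils = 119/562 = 0.211744
absolute risk difference = 0.055160
1 / 0.055160 = 18.129 → round up → 19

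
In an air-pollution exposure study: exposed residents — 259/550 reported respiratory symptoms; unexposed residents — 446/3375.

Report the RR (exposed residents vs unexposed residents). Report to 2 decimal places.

RR ≈ 3.56

risk, exposed residents = 259/550 = 0.4709
risk, unexposed residents = 446/3375 = 0.1321
RR = 0.4709 / 0.1321 = 3.56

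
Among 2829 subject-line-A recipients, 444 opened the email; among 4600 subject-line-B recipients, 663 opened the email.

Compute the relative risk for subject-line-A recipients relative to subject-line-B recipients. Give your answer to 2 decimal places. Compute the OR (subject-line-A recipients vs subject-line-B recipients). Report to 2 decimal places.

risk, subject-line-A recipients = 444/2829 = 0.1569
risk, subject-line-B recipients = 663/4600 = 0.1441
RR = 0.1569 / 0.1441 = 1.09
odds, subject-line-A recipients = 444/2385 = 0.1862
odds, subject-line-B recipients = 663/3937 = 0.1684
OR = 0.1862 / 0.1684 = 1.11

RR = 1.09; OR = 1.11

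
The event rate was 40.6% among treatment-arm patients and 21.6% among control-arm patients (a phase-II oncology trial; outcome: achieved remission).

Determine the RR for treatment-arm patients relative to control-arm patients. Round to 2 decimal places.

RR = 0.4060 / 0.2160 = 1.88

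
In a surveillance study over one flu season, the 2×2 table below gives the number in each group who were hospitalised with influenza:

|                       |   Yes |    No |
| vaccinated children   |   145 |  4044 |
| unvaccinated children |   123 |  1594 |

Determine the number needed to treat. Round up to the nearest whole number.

risk, vaccinated children = 145/4189 = 0.034614
risk, unvaccinated children = 123/1717 = 0.071637
absolute risk difference = 0.037022
1 / 0.037022 = 27.011 → round up → 28

NNT = 28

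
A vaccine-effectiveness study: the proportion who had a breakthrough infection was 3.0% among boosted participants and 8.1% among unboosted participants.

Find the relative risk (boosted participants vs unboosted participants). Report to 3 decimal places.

RR = 0.03000 / 0.08100 = 0.370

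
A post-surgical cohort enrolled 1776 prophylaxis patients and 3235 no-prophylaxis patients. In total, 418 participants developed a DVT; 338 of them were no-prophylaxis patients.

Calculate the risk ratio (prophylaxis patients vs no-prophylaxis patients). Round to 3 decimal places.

RR: 0.431

prophylaxis patients with the outcome: 418 − 338 = 80
prophylaxis patients without the outcome: 1776 − 80 = 1696
no-prophylaxis patients without the outcome: 3235 − 338 = 2897
risk, prophylaxis patients = 80/1776 = 0.04505
risk, no-prophylaxis patients = 338/3235 = 0.10448
RR = 0.04505 / 0.10448 = 0.431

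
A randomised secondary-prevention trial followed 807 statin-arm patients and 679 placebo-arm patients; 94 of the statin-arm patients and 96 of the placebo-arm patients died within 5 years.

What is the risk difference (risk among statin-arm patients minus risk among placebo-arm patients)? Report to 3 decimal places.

risk, statin-arm patients = 94/807 = 0.1165
risk, placebo-arm patients = 96/679 = 0.1414
risk difference = 0.1165 − 0.1414 = -0.025

RD ≈ -0.025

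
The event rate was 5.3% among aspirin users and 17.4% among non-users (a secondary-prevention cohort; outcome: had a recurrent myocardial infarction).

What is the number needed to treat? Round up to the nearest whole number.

NNT ≈ 9

absolute risk difference = 0.121000
1 / 0.121000 = 8.264 → round up → 9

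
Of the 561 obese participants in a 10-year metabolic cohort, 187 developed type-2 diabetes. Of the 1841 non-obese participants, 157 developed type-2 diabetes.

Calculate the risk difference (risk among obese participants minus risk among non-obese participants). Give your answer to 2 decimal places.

risk, obese participants = 187/561 = 0.3333
risk, non-obese participants = 157/1841 = 0.0853
risk difference = 0.3333 − 0.0853 = 0.25

RD = 0.25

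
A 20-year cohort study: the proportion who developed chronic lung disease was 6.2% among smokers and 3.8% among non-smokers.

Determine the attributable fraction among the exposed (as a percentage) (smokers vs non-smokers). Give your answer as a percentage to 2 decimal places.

AR% = (0.06200 − 0.03800) / 0.06200 = 0.3871 → 38.71%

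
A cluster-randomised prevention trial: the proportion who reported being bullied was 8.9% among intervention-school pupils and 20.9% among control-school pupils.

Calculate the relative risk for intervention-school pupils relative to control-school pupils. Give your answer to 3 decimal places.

RR = 0.0890 / 0.2090 = 0.426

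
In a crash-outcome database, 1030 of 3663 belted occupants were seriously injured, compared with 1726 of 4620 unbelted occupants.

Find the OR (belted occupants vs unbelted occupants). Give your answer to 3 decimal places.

OR = (1030 × 2894) / (2633 × 1726) = 2980820/4544558 ≈ 0.656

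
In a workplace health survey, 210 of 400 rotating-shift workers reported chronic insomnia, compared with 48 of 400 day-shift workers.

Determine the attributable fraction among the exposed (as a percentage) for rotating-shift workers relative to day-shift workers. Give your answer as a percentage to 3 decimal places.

AR% ≈ 77.143%

risk, rotating-shift workers = 210/400 = 0.5250
risk, day-shift workers = 48/400 = 0.1200
AR% = (0.5250 − 0.1200) / 0.5250 = 0.7714 → 77.143%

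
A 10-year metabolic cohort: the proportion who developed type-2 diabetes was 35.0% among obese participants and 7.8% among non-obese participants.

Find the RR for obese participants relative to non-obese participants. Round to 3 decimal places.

RR = 0.3500 / 0.0780 = 4.487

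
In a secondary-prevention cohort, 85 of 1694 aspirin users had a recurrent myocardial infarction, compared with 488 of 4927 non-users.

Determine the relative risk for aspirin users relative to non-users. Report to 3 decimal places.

0.507

risk, aspirin users = 85/1694 = 0.0502
risk, non-users = 488/4927 = 0.0990
RR = 0.0502 / 0.0990 = 0.507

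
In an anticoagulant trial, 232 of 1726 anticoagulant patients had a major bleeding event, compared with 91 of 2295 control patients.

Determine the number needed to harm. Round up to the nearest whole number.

11

risk, anticoagulant patients = 232/1726 = 0.134415
risk, control patients = 91/2295 = 0.039651
absolute risk difference = 0.094763
1 / 0.094763 = 10.553 → round up → 11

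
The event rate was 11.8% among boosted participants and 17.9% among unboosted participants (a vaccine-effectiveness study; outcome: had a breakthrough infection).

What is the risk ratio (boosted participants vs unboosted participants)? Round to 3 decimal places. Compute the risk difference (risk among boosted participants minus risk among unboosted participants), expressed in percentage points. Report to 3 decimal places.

RR = 0.1180 / 0.1790 = 0.659
risk difference = 0.1180 − 0.1790 = -0.0610 → -6.100 percentage points

RR = 0.659; RD = -6.100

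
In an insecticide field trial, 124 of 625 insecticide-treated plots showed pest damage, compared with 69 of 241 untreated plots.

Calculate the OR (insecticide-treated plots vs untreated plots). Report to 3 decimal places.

odds, insecticide-treated plots = 124/501 = 0.2475
odds, untreated plots = 69/172 = 0.4012
OR = 0.2475 / 0.4012 = 0.617

OR ≈ 0.617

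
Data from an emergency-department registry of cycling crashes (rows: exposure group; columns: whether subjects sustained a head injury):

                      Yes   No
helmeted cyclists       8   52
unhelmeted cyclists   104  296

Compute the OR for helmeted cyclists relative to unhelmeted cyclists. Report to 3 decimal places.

OR = (8 × 296) / (52 × 104) = 2368/5408 ≈ 0.438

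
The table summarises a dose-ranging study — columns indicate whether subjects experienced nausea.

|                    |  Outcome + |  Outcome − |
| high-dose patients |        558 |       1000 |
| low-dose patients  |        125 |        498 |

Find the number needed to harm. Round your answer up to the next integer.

risk, high-dose patients = 558/1558 = 0.358151
risk, low-dose patients = 125/623 = 0.200642
absolute risk difference = 0.157509
1 / 0.157509 = 6.349 → round up → 7

7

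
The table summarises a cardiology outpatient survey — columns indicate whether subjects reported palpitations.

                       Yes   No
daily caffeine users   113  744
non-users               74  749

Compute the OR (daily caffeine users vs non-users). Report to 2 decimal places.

OR = (113 × 749) / (744 × 74) = 84637/55056 ≈ 1.54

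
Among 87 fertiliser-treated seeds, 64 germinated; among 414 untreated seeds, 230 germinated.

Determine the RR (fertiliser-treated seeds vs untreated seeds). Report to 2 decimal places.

risk, fertiliser-treated seeds = 64/87 = 0.7356
risk, untreated seeds = 230/414 = 0.5556
RR = 0.7356 / 0.5556 = 1.32

RR ≈ 1.32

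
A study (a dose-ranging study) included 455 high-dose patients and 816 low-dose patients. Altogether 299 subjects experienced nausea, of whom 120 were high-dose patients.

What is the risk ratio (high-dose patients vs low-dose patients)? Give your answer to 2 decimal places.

high-dose patients without the outcome: 455 − 120 = 335
low-dose patients with the outcome: 299 − 120 = 179
low-dose patients without the outcome: 816 − 179 = 637
risk, high-dose patients = 120/455 = 0.2637
risk, low-dose patients = 179/816 = 0.2194
RR = 0.2637 / 0.2194 = 1.20

RR = 1.20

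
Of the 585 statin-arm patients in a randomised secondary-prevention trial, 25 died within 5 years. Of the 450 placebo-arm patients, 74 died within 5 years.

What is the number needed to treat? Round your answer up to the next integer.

risk, statin-arm patients = 25/585 = 0.042735
risk, placebo-arm patients = 74/450 = 0.164444
absolute risk difference = 0.121709
1 / 0.121709 = 8.216 → round up → 9

9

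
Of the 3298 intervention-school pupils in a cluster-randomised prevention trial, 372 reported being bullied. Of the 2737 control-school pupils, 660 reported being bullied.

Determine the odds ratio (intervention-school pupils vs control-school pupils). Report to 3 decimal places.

OR = (372 × 2077) / (2926 × 660) = 772644/1931160 ≈ 0.400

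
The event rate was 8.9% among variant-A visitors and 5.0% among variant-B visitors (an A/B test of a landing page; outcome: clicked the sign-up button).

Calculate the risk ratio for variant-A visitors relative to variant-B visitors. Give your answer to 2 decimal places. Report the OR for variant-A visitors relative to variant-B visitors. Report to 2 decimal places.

RR = 0.0890 / 0.0500 = 1.78
odds, variant-A visitors = 0.0890/0.9110 = 0.0977
odds, variant-B visitors = 0.0500/0.9500 = 0.0526
OR = 0.0977 / 0.0526 = 1.86

RR = 1.78; OR = 1.86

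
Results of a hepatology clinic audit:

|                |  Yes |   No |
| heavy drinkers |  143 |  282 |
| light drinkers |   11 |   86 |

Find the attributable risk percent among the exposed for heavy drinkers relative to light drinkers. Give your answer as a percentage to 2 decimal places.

AR%: 66.30%

risk, heavy drinkers = 143/425 = 0.3365
risk, light drinkers = 11/97 = 0.1134
AR% = (0.3365 − 0.1134) / 0.3365 = 0.6630 → 66.30%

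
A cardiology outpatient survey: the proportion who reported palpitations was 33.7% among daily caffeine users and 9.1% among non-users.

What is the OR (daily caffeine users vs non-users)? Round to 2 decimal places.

5.08

odds, daily caffeine users = 0.3370/0.6630 = 0.5083
odds, non-users = 0.0910/0.9090 = 0.1001
OR = 0.5083 / 0.1001 = 5.08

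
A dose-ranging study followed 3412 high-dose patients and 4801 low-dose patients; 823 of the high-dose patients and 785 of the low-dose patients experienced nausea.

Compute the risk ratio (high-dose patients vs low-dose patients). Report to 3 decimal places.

risk, high-dose patients = 823/3412 = 0.2412
risk, low-dose patients = 785/4801 = 0.1635
RR = 0.2412 / 0.1635 = 1.475

RR = 1.475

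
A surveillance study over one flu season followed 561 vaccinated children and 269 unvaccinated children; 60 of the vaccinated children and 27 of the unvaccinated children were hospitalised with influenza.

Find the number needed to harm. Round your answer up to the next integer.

risk, vaccinated children = 60/561 = 0.106952
risk, unvaccinated children = 27/269 = 0.100372
absolute risk difference = 0.006580
1 / 0.006580 = 151.976 → round up → 152

NNH = 152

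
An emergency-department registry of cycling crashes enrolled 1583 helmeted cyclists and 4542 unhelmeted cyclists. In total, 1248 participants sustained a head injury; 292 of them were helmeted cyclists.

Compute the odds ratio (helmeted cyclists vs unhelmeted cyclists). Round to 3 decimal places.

0.848

helmeted cyclists without the outcome: 1583 − 292 = 1291
unhelmeted cyclists with the outcome: 1248 − 292 = 956
unhelmeted cyclists without the outcome: 4542 − 956 = 3586
OR = (292 × 3586) / (1291 × 956) = 1047112/1234196 ≈ 0.848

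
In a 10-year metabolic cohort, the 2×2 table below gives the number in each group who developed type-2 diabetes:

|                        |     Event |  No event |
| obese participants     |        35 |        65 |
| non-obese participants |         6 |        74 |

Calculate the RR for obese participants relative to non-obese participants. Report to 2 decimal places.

4.67

risk, obese participants = 35/100 = 0.3500
risk, non-obese participants = 6/80 = 0.0750
RR = 0.3500 / 0.0750 = 4.67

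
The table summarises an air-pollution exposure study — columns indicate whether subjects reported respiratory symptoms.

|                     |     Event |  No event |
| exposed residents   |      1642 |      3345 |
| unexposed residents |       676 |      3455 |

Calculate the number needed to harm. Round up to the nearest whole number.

risk, exposed residents = 1642/4987 = 0.329256
risk, unexposed residents = 676/4131 = 0.163641
absolute risk difference = 0.165615
1 / 0.165615 = 6.038 → round up → 7

NNH: 7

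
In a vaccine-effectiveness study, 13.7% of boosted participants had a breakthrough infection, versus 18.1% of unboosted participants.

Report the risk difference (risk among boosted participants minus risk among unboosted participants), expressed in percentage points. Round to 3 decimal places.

RD ≈ -4.400

risk difference = 0.1370 − 0.1810 = -0.0440 → -4.400 percentage points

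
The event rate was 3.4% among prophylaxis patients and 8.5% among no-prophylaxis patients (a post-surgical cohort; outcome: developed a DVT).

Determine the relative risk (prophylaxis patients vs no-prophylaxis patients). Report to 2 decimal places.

RR = 0.03400 / 0.08500 = 0.40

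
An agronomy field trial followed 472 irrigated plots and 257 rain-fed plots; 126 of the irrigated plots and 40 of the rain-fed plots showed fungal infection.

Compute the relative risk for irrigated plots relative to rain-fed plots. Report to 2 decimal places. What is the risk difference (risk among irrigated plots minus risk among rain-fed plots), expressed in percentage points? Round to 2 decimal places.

RR = 1.72; RD = 11.13

risk, irrigated plots = 126/472 = 0.2669
risk, rain-fed plots = 40/257 = 0.1556
RR = 0.2669 / 0.1556 = 1.72
risk difference = 0.2669 − 0.1556 = 0.1113 → 11.13 percentage points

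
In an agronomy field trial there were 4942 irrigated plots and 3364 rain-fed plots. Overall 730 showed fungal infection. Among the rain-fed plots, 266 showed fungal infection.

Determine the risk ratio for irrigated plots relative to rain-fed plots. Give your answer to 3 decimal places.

1.187

irrigated plots with the outcome: 730 − 266 = 464
irrigated plots without the outcome: 4942 − 464 = 4478
rain-fed plots without the outcome: 3364 − 266 = 3098
risk, irrigated plots = 464/4942 = 0.0939
risk, rain-fed plots = 266/3364 = 0.0791
RR = 0.0939 / 0.0791 = 1.187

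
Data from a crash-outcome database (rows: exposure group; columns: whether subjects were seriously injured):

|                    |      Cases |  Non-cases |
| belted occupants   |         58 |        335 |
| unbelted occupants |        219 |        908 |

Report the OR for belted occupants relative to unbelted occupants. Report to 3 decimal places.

OR: 0.718

odds, belted occupants = 58/335 = 0.1731
odds, unbelted occupants = 219/908 = 0.2412
OR = 0.1731 / 0.2412 = 0.718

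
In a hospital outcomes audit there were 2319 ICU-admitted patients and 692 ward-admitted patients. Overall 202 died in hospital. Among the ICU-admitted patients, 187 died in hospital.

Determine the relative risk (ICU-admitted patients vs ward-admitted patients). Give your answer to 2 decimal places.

RR ≈ 3.72

ICU-admitted patients without the outcome: 2319 − 187 = 2132
ward-admitted patients with the outcome: 202 − 187 = 15
ward-admitted patients without the outcome: 692 − 15 = 677
risk, ICU-admitted patients = 187/2319 = 0.08064
risk, ward-admitted patients = 15/692 = 0.02168
RR = 0.08064 / 0.02168 = 3.72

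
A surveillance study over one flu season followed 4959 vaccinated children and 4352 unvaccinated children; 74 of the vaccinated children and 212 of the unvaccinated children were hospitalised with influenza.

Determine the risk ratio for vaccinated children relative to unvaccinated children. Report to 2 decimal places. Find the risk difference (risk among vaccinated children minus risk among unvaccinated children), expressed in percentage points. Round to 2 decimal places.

RR = 0.31; RD = -3.38

risk, vaccinated children = 74/4959 = 0.01492
risk, unvaccinated children = 212/4352 = 0.04871
RR = 0.01492 / 0.04871 = 0.31
risk difference = 0.01492 − 0.04871 = -0.03379 → -3.38 percentage points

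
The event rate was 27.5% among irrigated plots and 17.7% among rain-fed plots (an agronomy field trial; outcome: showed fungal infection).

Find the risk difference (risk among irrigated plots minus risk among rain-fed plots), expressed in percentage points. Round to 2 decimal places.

9.80

risk difference = 0.2750 − 0.1770 = 0.0980 → 9.80 percentage points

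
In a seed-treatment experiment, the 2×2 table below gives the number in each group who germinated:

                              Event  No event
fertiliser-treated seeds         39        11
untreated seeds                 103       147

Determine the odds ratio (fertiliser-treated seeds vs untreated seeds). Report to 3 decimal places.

odds, fertiliser-treated seeds = 39/11 = 3.5455
odds, untreated seeds = 103/147 = 0.7007
OR = 3.5455 / 0.7007 = 5.060

5.060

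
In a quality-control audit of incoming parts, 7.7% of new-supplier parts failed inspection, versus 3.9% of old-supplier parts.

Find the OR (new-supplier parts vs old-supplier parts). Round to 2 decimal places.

2.06

odds, new-supplier parts = 0.07700/0.92300 = 0.08342
odds, old-supplier parts = 0.03900/0.96100 = 0.04058
OR = 0.08342 / 0.04058 = 2.06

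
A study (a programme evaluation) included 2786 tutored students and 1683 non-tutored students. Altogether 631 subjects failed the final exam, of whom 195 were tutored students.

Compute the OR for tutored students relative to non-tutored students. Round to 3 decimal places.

tutored students without the outcome: 2786 − 195 = 2591
non-tutored students with the outcome: 631 − 195 = 436
non-tutored students without the outcome: 1683 − 436 = 1247
OR = (195 × 1247) / (2591 × 436) = 243165/1129676 ≈ 0.215

OR: 0.215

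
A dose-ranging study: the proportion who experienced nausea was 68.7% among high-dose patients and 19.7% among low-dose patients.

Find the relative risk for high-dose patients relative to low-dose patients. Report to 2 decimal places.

RR = 0.6870 / 0.1970 = 3.49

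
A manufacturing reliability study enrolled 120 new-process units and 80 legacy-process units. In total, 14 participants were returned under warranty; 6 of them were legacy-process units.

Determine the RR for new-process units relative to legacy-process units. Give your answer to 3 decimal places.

new-process units with the outcome: 14 − 6 = 8
new-process units without the outcome: 120 − 8 = 112
legacy-process units without the outcome: 80 − 6 = 74
risk, new-process units = 8/120 = 0.0667
risk, legacy-process units = 6/80 = 0.0750
RR = 0.0667 / 0.0750 = 0.889

0.889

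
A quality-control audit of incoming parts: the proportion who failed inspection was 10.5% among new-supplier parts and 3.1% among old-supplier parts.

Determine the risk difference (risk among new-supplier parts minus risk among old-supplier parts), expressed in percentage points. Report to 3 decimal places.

risk difference = 0.10500 − 0.03100 = 0.07400 → 7.400 percentage points

7.400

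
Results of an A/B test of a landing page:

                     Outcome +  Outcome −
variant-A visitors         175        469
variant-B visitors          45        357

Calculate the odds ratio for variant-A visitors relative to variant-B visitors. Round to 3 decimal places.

OR = (175 × 357) / (469 × 45) = 62475/21105 ≈ 2.960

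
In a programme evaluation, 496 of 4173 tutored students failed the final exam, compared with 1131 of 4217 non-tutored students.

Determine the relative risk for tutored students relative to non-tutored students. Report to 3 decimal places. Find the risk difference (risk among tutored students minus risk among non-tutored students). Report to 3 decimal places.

RR = 0.443; RD = -0.149

risk, tutored students = 496/4173 = 0.1189
risk, non-tutored students = 1131/4217 = 0.2682
RR = 0.1189 / 0.2682 = 0.443
risk difference = 0.1189 − 0.2682 = -0.149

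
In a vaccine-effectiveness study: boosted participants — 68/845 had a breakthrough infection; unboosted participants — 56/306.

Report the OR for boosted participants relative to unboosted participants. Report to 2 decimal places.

odds, boosted participants = 68/777 = 0.0875
odds, unboosted participants = 56/250 = 0.2240
OR = 0.0875 / 0.2240 = 0.39

OR = 0.39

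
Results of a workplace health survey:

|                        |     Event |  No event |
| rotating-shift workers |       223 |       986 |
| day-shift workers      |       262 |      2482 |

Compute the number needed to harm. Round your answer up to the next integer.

NNH: 12

risk, rotating-shift workers = 223/1209 = 0.184450
risk, day-shift workers = 262/2744 = 0.095481
absolute risk difference = 0.088969
1 / 0.088969 = 11.240 → round up → 12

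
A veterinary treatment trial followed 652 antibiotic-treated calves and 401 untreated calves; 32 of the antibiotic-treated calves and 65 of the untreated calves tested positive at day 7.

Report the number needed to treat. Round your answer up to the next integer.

risk, antibiotic-treated calves = 32/652 = 0.049080
risk, untreated calves = 65/401 = 0.162095
absolute risk difference = 0.113015
1 / 0.113015 = 8.848 → round up → 9

NNT = 9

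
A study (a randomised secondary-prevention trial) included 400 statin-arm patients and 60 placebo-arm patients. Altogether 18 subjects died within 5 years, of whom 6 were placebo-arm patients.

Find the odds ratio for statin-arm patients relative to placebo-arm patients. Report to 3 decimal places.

statin-arm patients with the outcome: 18 − 6 = 12
statin-arm patients without the outcome: 400 − 12 = 388
placebo-arm patients without the outcome: 60 − 6 = 54
OR = (12 × 54) / (388 × 6) = 648/2328 ≈ 0.278

OR: 0.278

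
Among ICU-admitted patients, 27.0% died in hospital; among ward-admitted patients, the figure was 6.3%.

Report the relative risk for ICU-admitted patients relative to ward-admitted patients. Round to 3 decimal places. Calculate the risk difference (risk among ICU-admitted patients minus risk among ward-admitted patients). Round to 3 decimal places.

RR = 0.2700 / 0.0630 = 4.286
risk difference = 0.2700 − 0.0630 = 0.207

RR = 4.286; RD = 0.207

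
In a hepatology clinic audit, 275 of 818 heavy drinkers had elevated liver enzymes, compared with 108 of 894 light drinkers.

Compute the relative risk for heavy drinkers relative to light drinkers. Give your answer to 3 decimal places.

RR = 2.783

risk, heavy drinkers = 275/818 = 0.3362
risk, light drinkers = 108/894 = 0.1208
RR = 0.3362 / 0.1208 = 2.783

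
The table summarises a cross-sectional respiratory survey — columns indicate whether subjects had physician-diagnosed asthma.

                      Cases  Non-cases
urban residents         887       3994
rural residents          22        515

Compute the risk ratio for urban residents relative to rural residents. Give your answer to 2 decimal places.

RR ≈ 4.44

risk, urban residents = 887/4881 = 0.18173
risk, rural residents = 22/537 = 0.04097
RR = 0.18173 / 0.04097 = 4.44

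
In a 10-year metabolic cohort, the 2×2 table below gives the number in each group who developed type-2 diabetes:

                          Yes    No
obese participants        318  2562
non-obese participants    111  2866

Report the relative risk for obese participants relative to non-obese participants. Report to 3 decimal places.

2.961

risk, obese participants = 318/2880 = 0.11042
risk, non-obese participants = 111/2977 = 0.03729
RR = 0.11042 / 0.03729 = 2.961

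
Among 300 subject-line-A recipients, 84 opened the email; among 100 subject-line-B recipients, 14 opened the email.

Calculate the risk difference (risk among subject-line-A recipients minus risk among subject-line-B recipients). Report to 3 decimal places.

RD = 0.140

risk, subject-line-A recipients = 84/300 = 0.2800
risk, subject-line-B recipients = 14/100 = 0.1400
risk difference = 0.2800 − 0.1400 = 0.140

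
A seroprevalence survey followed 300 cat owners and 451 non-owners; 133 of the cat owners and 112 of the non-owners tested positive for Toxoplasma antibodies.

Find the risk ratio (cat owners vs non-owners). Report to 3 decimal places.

1.785

risk, cat owners = 133/300 = 0.4433
risk, non-owners = 112/451 = 0.2483
RR = 0.4433 / 0.2483 = 1.785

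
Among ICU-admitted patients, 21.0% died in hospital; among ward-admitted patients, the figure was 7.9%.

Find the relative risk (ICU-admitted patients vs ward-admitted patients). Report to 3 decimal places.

RR = 0.2100 / 0.0790 = 2.658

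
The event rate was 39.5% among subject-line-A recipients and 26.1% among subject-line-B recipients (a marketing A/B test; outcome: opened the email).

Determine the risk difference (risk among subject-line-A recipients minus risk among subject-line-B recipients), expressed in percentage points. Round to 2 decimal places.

risk difference = 0.3950 − 0.2610 = 0.1340 → 13.40 percentage points

13.40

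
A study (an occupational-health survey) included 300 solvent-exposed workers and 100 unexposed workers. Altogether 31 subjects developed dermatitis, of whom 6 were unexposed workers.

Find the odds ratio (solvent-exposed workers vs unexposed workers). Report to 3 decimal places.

solvent-exposed workers with the outcome: 31 − 6 = 25
solvent-exposed workers without the outcome: 300 − 25 = 275
unexposed workers without the outcome: 100 − 6 = 94
OR = (25 × 94) / (275 × 6) = 2350/1650 ≈ 1.424

OR: 1.424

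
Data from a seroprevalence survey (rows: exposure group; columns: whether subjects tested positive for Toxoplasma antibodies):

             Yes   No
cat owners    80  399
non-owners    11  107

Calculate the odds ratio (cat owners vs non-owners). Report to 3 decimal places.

1.950

odds, cat owners = 80/399 = 0.2005
odds, non-owners = 11/107 = 0.1028
OR = 0.2005 / 0.1028 = 1.950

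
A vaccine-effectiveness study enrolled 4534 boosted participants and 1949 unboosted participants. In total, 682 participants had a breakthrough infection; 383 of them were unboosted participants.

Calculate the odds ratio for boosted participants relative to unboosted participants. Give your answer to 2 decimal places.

boosted participants with the outcome: 682 − 383 = 299
boosted participants without the outcome: 4534 − 299 = 4235
unboosted participants without the outcome: 1949 − 383 = 1566
odds, boosted participants = 299/4235 = 0.0706
odds, unboosted participants = 383/1566 = 0.2446
OR = 0.0706 / 0.2446 = 0.29

0.29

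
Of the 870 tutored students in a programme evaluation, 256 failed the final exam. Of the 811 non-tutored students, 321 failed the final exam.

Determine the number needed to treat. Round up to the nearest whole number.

NNT = 10

risk, tutored students = 256/870 = 0.294253
risk, non-tutored students = 321/811 = 0.395808
absolute risk difference = 0.101555
1 / 0.101555 = 9.847 → round up → 10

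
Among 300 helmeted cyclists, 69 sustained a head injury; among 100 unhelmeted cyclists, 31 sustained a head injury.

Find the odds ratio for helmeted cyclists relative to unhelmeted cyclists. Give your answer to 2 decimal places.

odds, helmeted cyclists = 69/231 = 0.2987
odds, unhelmeted cyclists = 31/69 = 0.4493
OR = 0.2987 / 0.4493 = 0.66

0.66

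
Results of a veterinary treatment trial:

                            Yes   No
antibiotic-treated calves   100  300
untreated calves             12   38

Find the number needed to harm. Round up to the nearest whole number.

risk, antibiotic-treated calves = 100/400 = 0.250000
risk, untreated calves = 12/50 = 0.240000
absolute risk difference = 0.010000
1 / 0.010000 = 100.000 → round up → 100

100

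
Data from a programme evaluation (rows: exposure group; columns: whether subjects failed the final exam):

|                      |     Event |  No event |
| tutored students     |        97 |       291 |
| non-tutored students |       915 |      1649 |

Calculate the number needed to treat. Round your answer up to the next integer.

10

risk, tutored students = 97/388 = 0.250000
risk, non-tutored students = 915/2564 = 0.356864
absolute risk difference = 0.106864
1 / 0.106864 = 9.358 → round up → 10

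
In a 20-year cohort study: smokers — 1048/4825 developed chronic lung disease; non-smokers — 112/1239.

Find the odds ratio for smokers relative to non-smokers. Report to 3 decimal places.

OR = (1048 × 1127) / (3777 × 112) = 1181096/423024 ≈ 2.792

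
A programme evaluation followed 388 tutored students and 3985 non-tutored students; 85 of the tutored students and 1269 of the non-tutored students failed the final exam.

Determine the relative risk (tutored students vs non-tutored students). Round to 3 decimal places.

risk, tutored students = 85/388 = 0.2191
risk, non-tutored students = 1269/3985 = 0.3184
RR = 0.2191 / 0.3184 = 0.688

0.688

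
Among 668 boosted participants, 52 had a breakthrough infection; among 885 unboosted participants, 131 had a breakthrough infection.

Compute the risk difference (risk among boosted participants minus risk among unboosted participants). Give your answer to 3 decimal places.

risk, boosted participants = 52/668 = 0.0778
risk, unboosted participants = 131/885 = 0.1480
risk difference = 0.0778 − 0.1480 = -0.070

-0.070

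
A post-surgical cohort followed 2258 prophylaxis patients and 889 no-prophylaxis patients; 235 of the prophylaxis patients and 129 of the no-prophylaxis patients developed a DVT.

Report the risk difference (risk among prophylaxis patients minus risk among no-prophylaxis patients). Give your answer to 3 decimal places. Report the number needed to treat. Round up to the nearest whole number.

RD = -0.041; NNT = 25

risk, prophylaxis patients = 235/2258 = 0.1041
risk, no-prophylaxis patients = 129/889 = 0.1451
risk difference = 0.1041 − 0.1451 = -0.041
absolute risk difference = 0.041032
1 / 0.041032 = 24.371 → round up → 25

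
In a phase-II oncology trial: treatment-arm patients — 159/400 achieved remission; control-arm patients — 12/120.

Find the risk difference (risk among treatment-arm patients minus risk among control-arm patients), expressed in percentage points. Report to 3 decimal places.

RD ≈ 29.750

risk, treatment-arm patients = 159/400 = 0.3975
risk, control-arm patients = 12/120 = 0.1000
risk difference = 0.3975 − 0.1000 = 0.2975 → 29.750 percentage points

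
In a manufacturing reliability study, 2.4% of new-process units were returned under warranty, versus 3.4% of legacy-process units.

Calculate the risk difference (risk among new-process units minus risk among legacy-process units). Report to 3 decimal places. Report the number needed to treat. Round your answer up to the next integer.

RD = -0.010; NNT = 100

risk difference = 0.02400 − 0.03400 = -0.010
absolute risk difference = 0.010000
1 / 0.010000 = 100.000 → round up → 100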